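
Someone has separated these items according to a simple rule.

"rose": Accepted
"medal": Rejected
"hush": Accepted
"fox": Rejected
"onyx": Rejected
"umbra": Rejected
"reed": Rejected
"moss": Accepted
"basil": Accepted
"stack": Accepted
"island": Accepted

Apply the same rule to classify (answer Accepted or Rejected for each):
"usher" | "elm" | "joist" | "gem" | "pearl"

Checking candidate rules against both groups, what survives is: contains 's'.
"usher": Accepted (has 's'). "elm": Rejected (no 's'). "joist": Accepted (has 's'). "gem": Rejected (no 's'). "pearl": Rejected (no 's').

Accepted, Rejected, Accepted, Rejected, Rejected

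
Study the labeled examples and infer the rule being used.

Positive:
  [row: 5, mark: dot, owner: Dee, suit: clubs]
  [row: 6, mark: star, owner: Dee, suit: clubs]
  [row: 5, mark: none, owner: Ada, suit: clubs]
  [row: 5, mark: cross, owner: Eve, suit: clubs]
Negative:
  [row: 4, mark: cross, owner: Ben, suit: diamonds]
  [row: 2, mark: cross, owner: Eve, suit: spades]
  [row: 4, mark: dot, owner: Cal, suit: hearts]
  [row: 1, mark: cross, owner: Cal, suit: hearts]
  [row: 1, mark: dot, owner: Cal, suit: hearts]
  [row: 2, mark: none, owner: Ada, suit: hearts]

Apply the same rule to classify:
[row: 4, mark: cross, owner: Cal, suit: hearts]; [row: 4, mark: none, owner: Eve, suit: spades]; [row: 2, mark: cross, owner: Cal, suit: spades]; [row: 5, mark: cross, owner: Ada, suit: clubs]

The rule appears to be: suit is clubs.
[row: 4, mark: cross, owner: Cal, suit: hearts] → suit is hearts → Negative. [row: 4, mark: none, owner: Eve, suit: spades] → suit is spades → Negative. [row: 2, mark: cross, owner: Cal, suit: spades] → suit is spades → Negative. [row: 5, mark: cross, owner: Ada, suit: clubs] → suit is clubs → Positive.

Negative, Negative, Negative, Positive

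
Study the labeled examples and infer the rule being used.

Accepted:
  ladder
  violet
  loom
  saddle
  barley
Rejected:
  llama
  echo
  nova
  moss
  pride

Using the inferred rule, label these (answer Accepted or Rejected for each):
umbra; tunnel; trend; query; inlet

Rule: even length AND contains 'l'. This holds for each 'Accepted' example and fails for each 'Rejected' one.

Rejected, Accepted, Rejected, Rejected, Rejected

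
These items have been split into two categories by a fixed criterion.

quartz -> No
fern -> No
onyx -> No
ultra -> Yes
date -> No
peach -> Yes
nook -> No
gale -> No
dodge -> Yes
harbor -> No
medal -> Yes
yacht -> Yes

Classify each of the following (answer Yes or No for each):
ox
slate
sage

No, Yes, No

Rule: odd length. This holds for each 'Yes' example and fails for each 'No' one.
No: ox, since length 2.
Yes: slate, since length 5.
No: sage, since length 4.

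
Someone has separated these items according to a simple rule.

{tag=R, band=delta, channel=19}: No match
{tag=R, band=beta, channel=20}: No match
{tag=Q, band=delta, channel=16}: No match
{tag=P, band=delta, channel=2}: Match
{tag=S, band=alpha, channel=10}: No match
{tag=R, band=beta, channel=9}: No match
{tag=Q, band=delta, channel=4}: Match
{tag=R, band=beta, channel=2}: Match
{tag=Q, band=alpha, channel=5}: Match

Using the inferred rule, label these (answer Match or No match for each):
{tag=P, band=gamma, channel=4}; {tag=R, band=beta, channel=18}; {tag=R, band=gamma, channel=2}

Match, No match, Match

The classifier is using: channel ≤ 5.
{tag=P, band=gamma, channel=4}: Match (channel = 4).
{tag=R, band=beta, channel=18}: No match (channel = 18).
{tag=R, band=gamma, channel=2}: Match (channel = 2).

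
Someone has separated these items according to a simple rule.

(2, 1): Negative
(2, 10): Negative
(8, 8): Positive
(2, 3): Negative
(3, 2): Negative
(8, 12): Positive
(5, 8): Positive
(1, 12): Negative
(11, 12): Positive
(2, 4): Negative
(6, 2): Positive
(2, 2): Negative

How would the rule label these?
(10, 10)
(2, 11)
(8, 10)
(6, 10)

Positive, Negative, Positive, Positive

One predicate separates the groups cleanly: first ≥ 4.
Positive: (10, 10), since first 10.
Negative: (2, 11), since first 2.
Positive: (8, 10), since first 8.
Positive: (6, 10), since first 6.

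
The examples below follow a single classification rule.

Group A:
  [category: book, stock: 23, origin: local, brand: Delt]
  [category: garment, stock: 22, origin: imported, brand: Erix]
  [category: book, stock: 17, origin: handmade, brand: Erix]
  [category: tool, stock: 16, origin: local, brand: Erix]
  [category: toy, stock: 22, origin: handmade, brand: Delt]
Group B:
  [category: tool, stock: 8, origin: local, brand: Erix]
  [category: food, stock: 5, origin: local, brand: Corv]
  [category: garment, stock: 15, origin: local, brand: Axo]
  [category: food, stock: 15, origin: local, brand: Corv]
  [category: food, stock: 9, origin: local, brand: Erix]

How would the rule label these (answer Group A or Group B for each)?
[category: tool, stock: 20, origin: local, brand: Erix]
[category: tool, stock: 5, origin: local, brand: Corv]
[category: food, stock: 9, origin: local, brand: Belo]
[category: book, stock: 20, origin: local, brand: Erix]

Group A, Group B, Group B, Group A

All 'Group A' examples share one property — stock ≥ 16 — and every 'Group B' example lacks it.
[category: tool, stock: 20, origin: local, brand: Erix]: Group A (stock = 20). [category: tool, stock: 5, origin: local, brand: Corv]: Group B (stock = 5). [category: food, stock: 9, origin: local, brand: Belo]: Group B (stock = 9). [category: book, stock: 20, origin: local, brand: Erix]: Group A (stock = 20).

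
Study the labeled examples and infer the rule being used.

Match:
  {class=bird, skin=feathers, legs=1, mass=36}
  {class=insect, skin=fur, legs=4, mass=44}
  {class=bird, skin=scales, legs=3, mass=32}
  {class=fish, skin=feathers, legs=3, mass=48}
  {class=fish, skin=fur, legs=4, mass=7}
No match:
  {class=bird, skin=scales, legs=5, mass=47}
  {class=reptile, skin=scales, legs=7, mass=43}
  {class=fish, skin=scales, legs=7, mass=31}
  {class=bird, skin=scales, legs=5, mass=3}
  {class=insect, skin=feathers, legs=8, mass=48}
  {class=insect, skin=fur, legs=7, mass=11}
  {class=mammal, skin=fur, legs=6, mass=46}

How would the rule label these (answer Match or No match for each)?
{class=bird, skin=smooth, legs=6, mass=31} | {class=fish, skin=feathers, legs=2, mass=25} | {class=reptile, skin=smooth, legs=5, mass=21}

No match, Match, No match

All 'Match' examples share one property — legs ≤ 4 — and every 'No match' example lacks it.
{class=bird, skin=smooth, legs=6, mass=31}: No match (legs = 6).
{class=fish, skin=feathers, legs=2, mass=25}: Match (legs = 2).
{class=reptile, skin=smooth, legs=5, mass=21}: No match (legs = 5).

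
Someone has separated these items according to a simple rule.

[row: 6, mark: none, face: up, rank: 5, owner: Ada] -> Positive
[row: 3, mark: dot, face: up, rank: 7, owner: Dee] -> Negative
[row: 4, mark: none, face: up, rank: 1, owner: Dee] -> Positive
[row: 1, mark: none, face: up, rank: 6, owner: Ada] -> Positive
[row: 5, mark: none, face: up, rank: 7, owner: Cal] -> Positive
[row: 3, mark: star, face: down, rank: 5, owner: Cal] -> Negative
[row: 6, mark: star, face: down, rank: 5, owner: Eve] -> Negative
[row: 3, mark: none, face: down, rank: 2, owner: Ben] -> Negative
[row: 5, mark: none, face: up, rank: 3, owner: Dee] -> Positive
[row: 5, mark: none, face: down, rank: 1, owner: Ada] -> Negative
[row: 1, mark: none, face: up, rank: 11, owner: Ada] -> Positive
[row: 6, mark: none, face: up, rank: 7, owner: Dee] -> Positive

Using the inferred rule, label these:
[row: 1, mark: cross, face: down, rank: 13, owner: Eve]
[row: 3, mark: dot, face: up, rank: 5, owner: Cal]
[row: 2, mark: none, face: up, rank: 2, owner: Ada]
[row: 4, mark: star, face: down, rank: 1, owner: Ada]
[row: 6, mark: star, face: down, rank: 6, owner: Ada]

The simplest hypothesis consistent with all the labels is: mark is none AND face is up.
[row: 1, mark: cross, face: down, rank: 13, owner: Eve] → mark is cross, face is down → Negative.
[row: 3, mark: dot, face: up, rank: 5, owner: Cal] → mark is dot, face is up → Negative.
[row: 2, mark: none, face: up, rank: 2, owner: Ada] → mark is none, face is up → Positive.
[row: 4, mark: star, face: down, rank: 1, owner: Ada] → mark is star, face is down → Negative.
[row: 6, mark: star, face: down, rank: 6, owner: Ada] → mark is star, face is down → Negative.

Negative, Negative, Positive, Negative, Negative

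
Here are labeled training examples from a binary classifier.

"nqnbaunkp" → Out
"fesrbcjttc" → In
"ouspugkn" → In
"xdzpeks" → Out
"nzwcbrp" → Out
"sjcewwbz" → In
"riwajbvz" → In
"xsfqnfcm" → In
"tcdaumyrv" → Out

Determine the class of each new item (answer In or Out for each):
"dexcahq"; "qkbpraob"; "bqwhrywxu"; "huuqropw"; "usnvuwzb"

The classifier is using: even length.
"dexcahq" → length 7 → Out.
"qkbpraob" → length 8 → In.
"bqwhrywxu" → length 9 → Out.
"huuqropw" → length 8 → In.
"usnvuwzb" → length 8 → In.

Out, In, Out, In, In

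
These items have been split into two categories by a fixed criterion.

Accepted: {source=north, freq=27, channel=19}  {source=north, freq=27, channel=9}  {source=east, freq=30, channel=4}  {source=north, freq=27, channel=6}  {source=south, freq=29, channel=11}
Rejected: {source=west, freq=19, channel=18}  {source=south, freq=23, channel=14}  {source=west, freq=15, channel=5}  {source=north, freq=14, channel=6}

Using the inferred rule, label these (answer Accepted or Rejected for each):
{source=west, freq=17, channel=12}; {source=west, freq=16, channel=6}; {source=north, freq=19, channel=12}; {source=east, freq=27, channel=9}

Rejected, Rejected, Rejected, Accepted

Rule: freq ≥ 27. This holds for each 'Accepted' example and fails for each 'Rejected' one.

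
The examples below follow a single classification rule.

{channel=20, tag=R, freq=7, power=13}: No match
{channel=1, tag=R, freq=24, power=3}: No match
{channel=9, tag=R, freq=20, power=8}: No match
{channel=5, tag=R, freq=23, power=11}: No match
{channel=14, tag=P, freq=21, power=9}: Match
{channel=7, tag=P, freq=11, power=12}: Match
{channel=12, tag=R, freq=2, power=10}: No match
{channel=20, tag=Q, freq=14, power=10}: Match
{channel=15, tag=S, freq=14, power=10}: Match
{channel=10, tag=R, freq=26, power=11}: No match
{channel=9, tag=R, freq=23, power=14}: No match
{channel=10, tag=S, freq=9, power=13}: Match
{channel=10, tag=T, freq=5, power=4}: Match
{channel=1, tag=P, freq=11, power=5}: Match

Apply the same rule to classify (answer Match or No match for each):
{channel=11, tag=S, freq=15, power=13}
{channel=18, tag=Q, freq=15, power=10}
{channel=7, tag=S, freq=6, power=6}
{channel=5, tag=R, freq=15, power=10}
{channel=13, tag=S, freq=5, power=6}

Match, Match, Match, No match, Match

Rule: tag is not R. This holds for each 'Match' example and fails for each 'No match' one.
{channel=11, tag=S, freq=15, power=13} → tag is S → Match.
{channel=18, tag=Q, freq=15, power=10} → tag is Q → Match.
{channel=7, tag=S, freq=6, power=6} → tag is S → Match.
{channel=5, tag=R, freq=15, power=10} → tag is R → No match.
{channel=13, tag=S, freq=5, power=6} → tag is S → Match.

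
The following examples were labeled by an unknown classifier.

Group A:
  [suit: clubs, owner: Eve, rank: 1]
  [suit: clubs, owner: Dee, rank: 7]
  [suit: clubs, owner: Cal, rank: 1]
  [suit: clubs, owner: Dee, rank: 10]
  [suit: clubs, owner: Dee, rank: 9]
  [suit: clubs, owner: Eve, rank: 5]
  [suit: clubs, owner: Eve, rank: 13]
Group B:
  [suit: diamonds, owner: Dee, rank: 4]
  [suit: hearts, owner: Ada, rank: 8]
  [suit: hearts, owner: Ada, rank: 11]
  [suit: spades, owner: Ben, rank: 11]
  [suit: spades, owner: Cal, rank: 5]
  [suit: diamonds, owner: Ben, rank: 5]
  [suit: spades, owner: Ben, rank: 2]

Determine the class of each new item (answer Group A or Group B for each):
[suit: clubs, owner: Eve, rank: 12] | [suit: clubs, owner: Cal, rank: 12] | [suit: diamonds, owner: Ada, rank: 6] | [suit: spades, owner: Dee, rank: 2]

Group A, Group A, Group B, Group B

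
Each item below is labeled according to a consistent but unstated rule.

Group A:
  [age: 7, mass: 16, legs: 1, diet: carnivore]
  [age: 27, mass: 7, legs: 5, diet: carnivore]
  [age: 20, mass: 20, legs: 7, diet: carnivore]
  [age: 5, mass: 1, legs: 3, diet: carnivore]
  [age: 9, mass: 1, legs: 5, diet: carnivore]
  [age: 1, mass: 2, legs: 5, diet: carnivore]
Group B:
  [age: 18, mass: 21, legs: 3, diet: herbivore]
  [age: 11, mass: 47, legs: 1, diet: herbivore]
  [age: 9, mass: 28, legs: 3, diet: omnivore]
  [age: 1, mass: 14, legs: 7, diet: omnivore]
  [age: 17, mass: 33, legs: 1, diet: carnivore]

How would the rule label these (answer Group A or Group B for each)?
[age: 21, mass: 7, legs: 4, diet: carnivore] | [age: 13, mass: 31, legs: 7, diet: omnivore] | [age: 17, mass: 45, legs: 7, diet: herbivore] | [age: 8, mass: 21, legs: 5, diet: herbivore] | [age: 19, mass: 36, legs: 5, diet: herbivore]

'Group A' ⟺ diet is carnivore AND mass ≤ 20.
[age: 21, mass: 7, legs: 4, diet: carnivore] — diet is carnivore, mass = 7, hence Group A.
[age: 13, mass: 31, legs: 7, diet: omnivore] — diet is omnivore, mass = 31, hence Group B.
[age: 17, mass: 45, legs: 7, diet: herbivore] — diet is herbivore, mass = 45, hence Group B.
[age: 8, mass: 21, legs: 5, diet: herbivore] — diet is herbivore, mass = 21, hence Group B.
[age: 19, mass: 36, legs: 5, diet: herbivore] — diet is herbivore, mass = 36, hence Group B.

Group A, Group B, Group B, Group B, Group B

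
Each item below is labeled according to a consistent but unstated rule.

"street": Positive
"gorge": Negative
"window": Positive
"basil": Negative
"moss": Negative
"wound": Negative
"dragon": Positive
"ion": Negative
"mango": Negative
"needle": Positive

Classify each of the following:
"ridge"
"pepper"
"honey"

Rule: length 6. This holds for each 'Positive' example and fails for each 'Negative' one.
"ridge" → length 5 → Negative.
"pepper" → length 6 → Positive.
"honey" → length 5 → Negative.

Negative, Positive, Negative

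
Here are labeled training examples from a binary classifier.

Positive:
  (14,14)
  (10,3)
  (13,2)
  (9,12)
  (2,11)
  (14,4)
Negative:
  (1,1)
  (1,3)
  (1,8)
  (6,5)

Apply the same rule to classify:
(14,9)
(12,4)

Rule: sum ≥ 13. This holds for each 'Positive' example and fails for each 'Negative' one.
(14,9): Positive (14+9 = 23). (12,4): Positive (12+4 = 16).

Positive, Positive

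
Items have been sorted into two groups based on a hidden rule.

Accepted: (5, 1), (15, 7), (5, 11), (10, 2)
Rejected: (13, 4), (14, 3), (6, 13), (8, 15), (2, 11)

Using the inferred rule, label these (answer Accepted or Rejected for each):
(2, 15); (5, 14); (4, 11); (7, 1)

A rule that fits every label: sum is even — true of each 'Accepted' example, false of each 'Rejected' one.
(2, 15): 2+15 = 17 — doesn't qualify, so Rejected.
(5, 14): 5+14 = 19 — doesn't qualify, so Rejected.
(4, 11): 4+11 = 15 — doesn't qualify, so Rejected.
(7, 1): 7+1 = 8 — has this property, so Accepted.

Rejected, Rejected, Rejected, Accepted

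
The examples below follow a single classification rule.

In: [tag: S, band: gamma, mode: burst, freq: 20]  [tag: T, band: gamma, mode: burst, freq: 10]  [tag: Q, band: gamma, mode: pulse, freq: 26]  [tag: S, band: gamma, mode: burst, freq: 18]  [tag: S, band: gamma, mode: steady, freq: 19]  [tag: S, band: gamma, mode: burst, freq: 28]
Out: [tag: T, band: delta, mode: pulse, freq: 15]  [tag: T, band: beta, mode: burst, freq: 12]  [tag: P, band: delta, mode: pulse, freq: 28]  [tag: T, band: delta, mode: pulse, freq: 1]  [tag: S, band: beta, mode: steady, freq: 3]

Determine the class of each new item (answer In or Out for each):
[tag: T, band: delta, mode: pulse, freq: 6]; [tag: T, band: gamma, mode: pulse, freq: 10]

Out, In

One predicate separates the groups cleanly: band is gamma.
Out: [tag: T, band: delta, mode: pulse, freq: 6], since band is delta.
In: [tag: T, band: gamma, mode: pulse, freq: 10], since band is gamma.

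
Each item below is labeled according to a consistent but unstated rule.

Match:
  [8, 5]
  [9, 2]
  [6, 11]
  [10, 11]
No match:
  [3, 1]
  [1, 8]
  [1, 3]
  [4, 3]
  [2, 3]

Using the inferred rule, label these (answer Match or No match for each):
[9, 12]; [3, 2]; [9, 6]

Every 'Match' example satisfies: sum ≥ 11. None of the 'No match' examples do.
[9, 12] → 9+12 = 21 → Match.
[3, 2] → 3+2 = 5 → No match.
[9, 6] → 9+6 = 15 → Match.

Match, No match, Match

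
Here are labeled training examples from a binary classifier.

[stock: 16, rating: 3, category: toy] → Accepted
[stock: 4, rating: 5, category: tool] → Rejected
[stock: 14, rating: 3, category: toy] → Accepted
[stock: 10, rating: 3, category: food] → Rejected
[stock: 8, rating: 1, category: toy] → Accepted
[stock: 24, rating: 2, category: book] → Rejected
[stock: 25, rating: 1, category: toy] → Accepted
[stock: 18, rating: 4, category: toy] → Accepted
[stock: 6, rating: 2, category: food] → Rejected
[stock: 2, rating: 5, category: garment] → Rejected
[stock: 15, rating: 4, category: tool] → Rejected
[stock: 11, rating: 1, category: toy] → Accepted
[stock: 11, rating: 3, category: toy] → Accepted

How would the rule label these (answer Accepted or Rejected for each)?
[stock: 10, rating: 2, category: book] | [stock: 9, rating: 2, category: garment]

The distinguishing property — category is toy — holds for all the 'Accepted' cases and none of the 'Rejected' cases.
[stock: 10, rating: 2, category: book]: category is book, doesn't qualify → Rejected.
[stock: 9, rating: 2, category: garment]: category is garment, doesn't qualify → Rejected.

Rejected, Rejected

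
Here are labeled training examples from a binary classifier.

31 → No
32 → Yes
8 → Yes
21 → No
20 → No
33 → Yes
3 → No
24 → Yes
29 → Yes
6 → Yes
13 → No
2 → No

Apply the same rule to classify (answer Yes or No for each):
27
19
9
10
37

Yes, Yes, Yes, No, Yes

The distinguishing property — digit sum ≥ 5 — holds for all the 'Yes' cases and none of the 'No' cases.
27: digit sum 2+7 = 9, satisfies this → Yes.
19: digit sum 1+9 = 10, satisfies this → Yes.
9: digit sum 9, satisfies this → Yes.
10: digit sum 1+0 = 1, fails this test → No.
37: digit sum 3+7 = 10, satisfies this → Yes.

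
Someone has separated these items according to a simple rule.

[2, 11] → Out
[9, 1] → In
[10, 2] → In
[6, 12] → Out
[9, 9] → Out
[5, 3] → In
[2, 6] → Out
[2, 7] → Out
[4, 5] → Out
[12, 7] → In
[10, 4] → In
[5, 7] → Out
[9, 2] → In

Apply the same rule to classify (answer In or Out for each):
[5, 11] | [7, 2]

Out, In

Comparing the two groups points to one rule — first > second.
[5, 11] → 5 < 11 → Out. [7, 2] → 7 > 2 → In.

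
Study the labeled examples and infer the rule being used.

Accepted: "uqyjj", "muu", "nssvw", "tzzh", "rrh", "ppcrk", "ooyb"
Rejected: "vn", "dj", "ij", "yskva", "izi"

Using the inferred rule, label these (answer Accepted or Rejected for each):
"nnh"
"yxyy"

Accepted, Accepted

Looking at the examples, the only property every 'Accepted' case has and every 'Rejected' case lacks is: has a double letter.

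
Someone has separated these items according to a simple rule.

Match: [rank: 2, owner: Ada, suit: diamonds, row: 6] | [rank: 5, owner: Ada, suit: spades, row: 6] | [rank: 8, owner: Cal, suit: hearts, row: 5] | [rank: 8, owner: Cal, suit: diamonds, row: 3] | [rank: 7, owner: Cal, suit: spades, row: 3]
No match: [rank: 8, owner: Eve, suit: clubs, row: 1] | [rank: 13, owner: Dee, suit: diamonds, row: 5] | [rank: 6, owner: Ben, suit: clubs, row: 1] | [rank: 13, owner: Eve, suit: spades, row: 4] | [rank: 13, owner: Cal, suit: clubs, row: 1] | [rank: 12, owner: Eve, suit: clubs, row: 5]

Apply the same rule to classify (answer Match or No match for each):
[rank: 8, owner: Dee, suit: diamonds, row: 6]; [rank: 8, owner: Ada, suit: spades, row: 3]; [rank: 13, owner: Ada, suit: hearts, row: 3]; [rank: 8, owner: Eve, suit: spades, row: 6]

Match, Match, No match, Match

One predicate separates the groups cleanly: row ≥ 3 AND rank ≤ 8.
[rank: 8, owner: Dee, suit: diamonds, row: 6]: Match (row = 6, rank = 8).
[rank: 8, owner: Ada, suit: spades, row: 3]: Match (row = 3, rank = 8).
[rank: 13, owner: Ada, suit: hearts, row: 3]: No match (row = 3, rank = 13).
[rank: 8, owner: Eve, suit: spades, row: 6]: Match (row = 6, rank = 8).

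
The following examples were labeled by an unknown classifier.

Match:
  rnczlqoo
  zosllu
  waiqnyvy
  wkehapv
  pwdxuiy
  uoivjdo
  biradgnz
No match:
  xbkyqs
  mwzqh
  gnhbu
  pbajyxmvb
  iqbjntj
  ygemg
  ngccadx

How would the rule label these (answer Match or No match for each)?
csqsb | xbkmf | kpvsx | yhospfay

A rule that fits every label: has ≥ 2 vowels — true of each 'Match' example, false of each 'No match' one.
csqsb — 0 vowels, hence No match. xbkmf — 0 vowels, hence No match. kpvsx — 0 vowels, hence No match. yhospfay — 2 vowels, hence Match.

No match, No match, No match, Match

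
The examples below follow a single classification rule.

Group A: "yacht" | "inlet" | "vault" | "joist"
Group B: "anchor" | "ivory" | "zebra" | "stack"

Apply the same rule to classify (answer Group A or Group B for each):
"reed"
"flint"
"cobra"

Group B, Group A, Group B

Looking at the examples, the only property every 'Group A' case has and every 'Group B' case lacks is: ends with 't'.
"reed": ends with 'd' — doesn't match, so Group B.
"flint": ends with 't' — matches, so Group A.
"cobra": ends with 'a' — doesn't match, so Group B.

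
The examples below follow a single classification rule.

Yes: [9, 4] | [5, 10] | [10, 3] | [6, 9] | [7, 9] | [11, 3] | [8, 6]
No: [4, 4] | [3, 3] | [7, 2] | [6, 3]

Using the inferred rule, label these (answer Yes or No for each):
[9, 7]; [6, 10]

Yes, Yes

'Yes' ⟺ sum ≥ 13.
[9, 7] → 9+7 = 16 → Yes.
[6, 10] → 6+10 = 16 → Yes.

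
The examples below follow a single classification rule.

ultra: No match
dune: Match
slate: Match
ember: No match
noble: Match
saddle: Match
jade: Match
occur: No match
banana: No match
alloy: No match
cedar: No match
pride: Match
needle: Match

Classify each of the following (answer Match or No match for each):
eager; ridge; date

No match, Match, Match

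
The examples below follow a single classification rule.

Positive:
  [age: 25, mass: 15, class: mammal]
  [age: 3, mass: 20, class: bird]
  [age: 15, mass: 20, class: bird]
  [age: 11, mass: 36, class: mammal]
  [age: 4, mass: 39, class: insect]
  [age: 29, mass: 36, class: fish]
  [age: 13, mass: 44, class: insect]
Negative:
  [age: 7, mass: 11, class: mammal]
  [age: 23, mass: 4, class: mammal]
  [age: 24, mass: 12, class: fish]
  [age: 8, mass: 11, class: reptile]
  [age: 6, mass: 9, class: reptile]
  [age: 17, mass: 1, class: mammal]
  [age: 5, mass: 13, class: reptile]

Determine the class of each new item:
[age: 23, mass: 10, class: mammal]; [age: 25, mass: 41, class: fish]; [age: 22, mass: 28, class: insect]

The rule appears to be: mass ≥ 15.
Negative: [age: 23, mass: 10, class: mammal], since mass = 10.
Positive: [age: 25, mass: 41, class: fish], since mass = 41.
Positive: [age: 22, mass: 28, class: insect], since mass = 28.

Negative, Positive, Positive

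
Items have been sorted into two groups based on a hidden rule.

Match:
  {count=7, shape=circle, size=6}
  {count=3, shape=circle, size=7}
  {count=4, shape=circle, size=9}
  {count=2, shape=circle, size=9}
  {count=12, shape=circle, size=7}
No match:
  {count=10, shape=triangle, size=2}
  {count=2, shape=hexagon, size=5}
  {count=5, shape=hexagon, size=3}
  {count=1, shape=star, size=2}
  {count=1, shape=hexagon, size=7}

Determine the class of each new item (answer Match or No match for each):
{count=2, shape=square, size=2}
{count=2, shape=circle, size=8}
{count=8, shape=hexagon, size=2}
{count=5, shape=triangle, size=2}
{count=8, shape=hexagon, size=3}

No match, Match, No match, No match, No match

A rule that fits every label: shape is circle — true of each 'Match' example, false of each 'No match' one.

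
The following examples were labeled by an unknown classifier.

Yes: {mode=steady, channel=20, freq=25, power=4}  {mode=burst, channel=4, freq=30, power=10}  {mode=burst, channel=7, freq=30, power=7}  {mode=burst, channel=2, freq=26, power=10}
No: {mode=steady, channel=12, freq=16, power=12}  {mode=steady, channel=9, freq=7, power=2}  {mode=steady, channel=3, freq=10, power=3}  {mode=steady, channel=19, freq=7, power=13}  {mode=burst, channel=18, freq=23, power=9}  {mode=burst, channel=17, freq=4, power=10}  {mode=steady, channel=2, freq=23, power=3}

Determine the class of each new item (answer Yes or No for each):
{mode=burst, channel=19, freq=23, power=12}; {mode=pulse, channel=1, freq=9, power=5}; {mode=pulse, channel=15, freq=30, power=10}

No, No, Yes

Every 'Yes' example satisfies: freq ≥ 25. None of the 'No' examples do.
{mode=burst, channel=19, freq=23, power=12} → freq = 23 → No. {mode=pulse, channel=1, freq=9, power=5} → freq = 9 → No. {mode=pulse, channel=15, freq=30, power=10} → freq = 30 → Yes.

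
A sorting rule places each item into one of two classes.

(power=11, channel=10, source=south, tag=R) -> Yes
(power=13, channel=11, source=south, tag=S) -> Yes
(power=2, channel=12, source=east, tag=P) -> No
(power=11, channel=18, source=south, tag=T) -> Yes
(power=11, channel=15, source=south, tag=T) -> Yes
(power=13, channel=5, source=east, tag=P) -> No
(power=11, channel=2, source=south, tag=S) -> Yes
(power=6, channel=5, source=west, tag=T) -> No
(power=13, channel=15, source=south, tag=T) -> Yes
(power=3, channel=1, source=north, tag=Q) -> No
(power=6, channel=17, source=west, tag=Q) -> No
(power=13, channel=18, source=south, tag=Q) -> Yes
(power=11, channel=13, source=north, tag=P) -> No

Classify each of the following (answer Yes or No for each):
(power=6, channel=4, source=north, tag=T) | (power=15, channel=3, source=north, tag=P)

No, No

The distinguishing property — source is south — holds for all the 'Yes' cases and none of the 'No' cases.
(power=6, channel=4, source=north, tag=T): No (source is north). (power=15, channel=3, source=north, tag=P): No (source is north).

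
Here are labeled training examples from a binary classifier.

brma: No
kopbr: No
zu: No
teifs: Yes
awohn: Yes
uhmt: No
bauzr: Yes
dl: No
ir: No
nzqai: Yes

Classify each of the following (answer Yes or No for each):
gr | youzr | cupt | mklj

No, Yes, No, No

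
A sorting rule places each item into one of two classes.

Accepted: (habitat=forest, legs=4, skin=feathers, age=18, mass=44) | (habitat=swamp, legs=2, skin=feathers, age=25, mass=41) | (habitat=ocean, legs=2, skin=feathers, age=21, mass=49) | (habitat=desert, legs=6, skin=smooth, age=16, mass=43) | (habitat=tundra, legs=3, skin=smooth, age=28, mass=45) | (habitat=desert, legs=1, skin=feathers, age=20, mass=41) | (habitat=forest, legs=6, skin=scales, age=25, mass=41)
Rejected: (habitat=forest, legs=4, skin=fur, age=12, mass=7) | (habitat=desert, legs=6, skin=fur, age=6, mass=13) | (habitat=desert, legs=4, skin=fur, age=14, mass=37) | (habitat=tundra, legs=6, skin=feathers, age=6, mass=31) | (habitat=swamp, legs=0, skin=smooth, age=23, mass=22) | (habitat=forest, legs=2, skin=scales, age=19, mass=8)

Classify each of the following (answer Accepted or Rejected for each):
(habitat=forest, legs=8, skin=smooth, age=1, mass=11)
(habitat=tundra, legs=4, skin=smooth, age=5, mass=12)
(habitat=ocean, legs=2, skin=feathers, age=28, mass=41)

Rejected, Rejected, Accepted

'Accepted' ⟺ mass ≥ 41.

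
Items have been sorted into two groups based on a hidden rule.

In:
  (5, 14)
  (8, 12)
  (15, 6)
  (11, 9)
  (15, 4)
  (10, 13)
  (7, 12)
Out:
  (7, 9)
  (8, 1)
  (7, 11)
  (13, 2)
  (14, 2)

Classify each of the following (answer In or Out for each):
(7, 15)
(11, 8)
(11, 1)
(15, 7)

The rule appears to be: sum ≥ 19.
(7, 15): In (7+15 = 22). (11, 8): In (11+8 = 19). (11, 1): Out (11+1 = 12). (15, 7): In (15+7 = 22).

In, In, Out, In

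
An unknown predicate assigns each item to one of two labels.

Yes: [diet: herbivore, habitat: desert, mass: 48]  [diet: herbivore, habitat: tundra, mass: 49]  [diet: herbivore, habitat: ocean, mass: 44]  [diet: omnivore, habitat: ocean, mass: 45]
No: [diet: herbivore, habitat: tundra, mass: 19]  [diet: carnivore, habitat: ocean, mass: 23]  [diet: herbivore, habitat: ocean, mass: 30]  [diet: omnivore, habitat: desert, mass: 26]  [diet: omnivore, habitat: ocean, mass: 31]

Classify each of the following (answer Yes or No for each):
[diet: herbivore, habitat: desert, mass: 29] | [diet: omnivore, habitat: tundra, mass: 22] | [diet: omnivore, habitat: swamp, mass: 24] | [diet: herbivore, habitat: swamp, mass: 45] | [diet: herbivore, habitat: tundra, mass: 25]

No, No, No, Yes, No

The pattern is that an item is 'Yes' exactly when: mass ≥ 44.
[diet: herbivore, habitat: desert, mass: 29] — mass = 29, hence No.
[diet: omnivore, habitat: tundra, mass: 22] — mass = 22, hence No.
[diet: omnivore, habitat: swamp, mass: 24] — mass = 24, hence No.
[diet: herbivore, habitat: swamp, mass: 45] — mass = 45, hence Yes.
[diet: herbivore, habitat: tundra, mass: 25] — mass = 25, hence No.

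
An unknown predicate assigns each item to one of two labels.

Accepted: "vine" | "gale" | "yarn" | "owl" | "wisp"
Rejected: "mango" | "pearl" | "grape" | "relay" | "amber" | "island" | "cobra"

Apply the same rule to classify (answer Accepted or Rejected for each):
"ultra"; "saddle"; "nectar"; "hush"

Rejected, Rejected, Rejected, Accepted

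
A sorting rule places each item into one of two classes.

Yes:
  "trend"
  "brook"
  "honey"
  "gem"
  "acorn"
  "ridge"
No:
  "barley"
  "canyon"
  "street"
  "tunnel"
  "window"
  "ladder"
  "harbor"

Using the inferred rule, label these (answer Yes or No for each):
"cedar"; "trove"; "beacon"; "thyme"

'Yes' ⟺ odd length.
"cedar" — length 5, hence Yes.
"trove" — length 5, hence Yes.
"beacon" — length 6, hence No.
"thyme" — length 5, hence Yes.

Yes, Yes, No, Yes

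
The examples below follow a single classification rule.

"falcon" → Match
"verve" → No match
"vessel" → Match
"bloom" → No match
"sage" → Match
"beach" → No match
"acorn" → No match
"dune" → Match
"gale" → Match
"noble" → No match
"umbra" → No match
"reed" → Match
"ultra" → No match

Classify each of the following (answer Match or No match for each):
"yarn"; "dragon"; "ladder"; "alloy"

The rule appears to be: even length.
Match: "yarn", since length 4.
Match: "dragon", since length 6.
Match: "ladder", since length 6.
No match: "alloy", since length 5.

Match, Match, Match, No match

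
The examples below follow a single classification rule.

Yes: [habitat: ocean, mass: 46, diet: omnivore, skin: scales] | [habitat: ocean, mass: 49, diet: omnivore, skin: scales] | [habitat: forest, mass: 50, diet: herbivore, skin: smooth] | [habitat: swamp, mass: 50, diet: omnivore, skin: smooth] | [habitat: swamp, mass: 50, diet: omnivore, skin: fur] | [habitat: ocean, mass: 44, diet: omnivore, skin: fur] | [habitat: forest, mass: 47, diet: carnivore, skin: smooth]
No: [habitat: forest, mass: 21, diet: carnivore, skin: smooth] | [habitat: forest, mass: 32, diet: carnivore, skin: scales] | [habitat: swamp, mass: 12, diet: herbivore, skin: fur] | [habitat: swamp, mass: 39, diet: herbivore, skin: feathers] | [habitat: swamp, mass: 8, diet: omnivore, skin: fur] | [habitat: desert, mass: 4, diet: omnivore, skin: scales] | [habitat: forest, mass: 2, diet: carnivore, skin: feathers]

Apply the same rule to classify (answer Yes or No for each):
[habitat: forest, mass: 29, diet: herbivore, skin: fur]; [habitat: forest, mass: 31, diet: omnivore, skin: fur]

A rule that fits every label: mass ≥ 44 — true of each 'Yes' example, false of each 'No' one.

No, No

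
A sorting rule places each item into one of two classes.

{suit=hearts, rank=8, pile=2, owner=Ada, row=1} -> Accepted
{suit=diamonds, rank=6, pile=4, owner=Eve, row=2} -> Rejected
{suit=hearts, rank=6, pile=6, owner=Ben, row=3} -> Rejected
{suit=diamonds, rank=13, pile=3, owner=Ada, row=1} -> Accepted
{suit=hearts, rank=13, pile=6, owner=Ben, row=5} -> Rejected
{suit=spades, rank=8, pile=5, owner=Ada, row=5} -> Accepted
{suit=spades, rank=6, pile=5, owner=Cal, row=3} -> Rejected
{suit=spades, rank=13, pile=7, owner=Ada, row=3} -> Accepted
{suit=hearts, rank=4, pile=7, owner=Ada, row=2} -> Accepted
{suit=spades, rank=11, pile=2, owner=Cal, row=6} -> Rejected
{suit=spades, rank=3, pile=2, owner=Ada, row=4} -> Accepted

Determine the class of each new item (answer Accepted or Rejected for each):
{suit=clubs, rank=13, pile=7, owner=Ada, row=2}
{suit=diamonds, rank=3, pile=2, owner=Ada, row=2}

Accepted, Accepted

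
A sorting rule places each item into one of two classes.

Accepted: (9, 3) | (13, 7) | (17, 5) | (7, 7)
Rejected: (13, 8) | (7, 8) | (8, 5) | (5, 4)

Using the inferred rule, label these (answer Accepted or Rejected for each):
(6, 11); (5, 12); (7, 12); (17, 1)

All 'Accepted' examples share one property — sum is even — and every 'Rejected' example lacks it.

Rejected, Rejected, Rejected, Accepted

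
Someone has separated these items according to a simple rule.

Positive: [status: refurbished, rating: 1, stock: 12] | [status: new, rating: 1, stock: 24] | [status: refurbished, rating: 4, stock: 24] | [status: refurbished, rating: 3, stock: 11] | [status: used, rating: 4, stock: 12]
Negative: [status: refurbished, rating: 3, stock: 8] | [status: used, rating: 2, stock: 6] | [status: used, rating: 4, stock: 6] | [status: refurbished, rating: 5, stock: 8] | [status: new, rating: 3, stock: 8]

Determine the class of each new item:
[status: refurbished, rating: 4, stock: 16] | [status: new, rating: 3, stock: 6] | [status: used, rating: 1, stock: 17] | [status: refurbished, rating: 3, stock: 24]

The distinguishing property — stock ≥ 11 — holds for all the 'Positive' cases and none of the 'Negative' cases.
[status: refurbished, rating: 4, stock: 16]: Positive (stock = 16).
[status: new, rating: 3, stock: 6]: Negative (stock = 6).
[status: used, rating: 1, stock: 17]: Positive (stock = 17).
[status: refurbished, rating: 3, stock: 24]: Positive (stock = 24).

Positive, Negative, Positive, Positive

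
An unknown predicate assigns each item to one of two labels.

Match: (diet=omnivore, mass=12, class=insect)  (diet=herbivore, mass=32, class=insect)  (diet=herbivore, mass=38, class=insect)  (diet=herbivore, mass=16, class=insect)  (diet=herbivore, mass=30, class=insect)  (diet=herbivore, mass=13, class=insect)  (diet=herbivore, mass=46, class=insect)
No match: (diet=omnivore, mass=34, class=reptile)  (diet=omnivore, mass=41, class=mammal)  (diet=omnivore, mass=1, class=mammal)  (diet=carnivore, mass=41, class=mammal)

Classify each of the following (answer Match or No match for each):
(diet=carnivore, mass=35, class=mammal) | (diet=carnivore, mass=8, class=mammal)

No match, No match

One predicate separates the groups cleanly: class is insect.
(diet=carnivore, mass=35, class=mammal) → class is mammal → No match.
(diet=carnivore, mass=8, class=mammal) → class is mammal → No match.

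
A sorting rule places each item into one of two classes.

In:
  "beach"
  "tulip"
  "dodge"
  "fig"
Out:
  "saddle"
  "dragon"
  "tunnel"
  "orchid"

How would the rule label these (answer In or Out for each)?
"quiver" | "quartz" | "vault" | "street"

A rule that fits every label: odd length — true of each 'In' example, false of each 'Out' one.

Out, Out, In, Out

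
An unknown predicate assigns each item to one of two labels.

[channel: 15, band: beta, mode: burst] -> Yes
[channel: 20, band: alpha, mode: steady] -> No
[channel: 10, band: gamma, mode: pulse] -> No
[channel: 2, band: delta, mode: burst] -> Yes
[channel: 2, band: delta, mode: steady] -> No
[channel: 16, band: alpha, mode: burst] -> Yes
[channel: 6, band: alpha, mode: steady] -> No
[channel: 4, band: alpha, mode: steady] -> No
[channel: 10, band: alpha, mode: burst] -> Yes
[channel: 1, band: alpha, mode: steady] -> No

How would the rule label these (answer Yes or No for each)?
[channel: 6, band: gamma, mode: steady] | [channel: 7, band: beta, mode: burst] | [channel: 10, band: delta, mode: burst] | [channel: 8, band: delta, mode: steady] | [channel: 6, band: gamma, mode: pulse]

The simplest hypothesis consistent with all the labels is: mode is burst.
[channel: 6, band: gamma, mode: steady]: No (mode is steady).
[channel: 7, band: beta, mode: burst]: Yes (mode is burst).
[channel: 10, band: delta, mode: burst]: Yes (mode is burst).
[channel: 8, band: delta, mode: steady]: No (mode is steady).
[channel: 6, band: gamma, mode: pulse]: No (mode is pulse).

No, Yes, Yes, No, No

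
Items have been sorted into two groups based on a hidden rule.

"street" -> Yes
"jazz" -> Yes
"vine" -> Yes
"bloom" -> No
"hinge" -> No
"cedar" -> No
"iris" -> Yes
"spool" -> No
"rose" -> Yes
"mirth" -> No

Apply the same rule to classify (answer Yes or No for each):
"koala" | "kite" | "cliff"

The rule appears to be: even length.
"koala" — length 5, hence No.
"kite" — length 4, hence Yes.
"cliff" — length 5, hence No.

No, Yes, No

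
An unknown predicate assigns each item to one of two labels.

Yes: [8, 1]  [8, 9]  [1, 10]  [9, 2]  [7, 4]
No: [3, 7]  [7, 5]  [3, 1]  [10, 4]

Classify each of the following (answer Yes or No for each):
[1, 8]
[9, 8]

Yes, Yes

All 'Yes' examples share one property — sum is odd — and every 'No' example lacks it.
[1, 8]: 1+8 = 9, fits → Yes. [9, 8]: 9+8 = 17, fits → Yes.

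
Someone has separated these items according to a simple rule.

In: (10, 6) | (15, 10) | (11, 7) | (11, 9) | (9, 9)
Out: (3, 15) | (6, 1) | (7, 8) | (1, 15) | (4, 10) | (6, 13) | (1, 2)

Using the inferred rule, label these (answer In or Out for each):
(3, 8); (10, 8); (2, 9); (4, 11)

Out, In, Out, Out

All 'In' examples share one property — first ≥ 8 — and every 'Out' example lacks it.
Out: (3, 8), since first 3.
In: (10, 8), since first 10.
Out: (2, 9), since first 2.
Out: (4, 11), since first 4.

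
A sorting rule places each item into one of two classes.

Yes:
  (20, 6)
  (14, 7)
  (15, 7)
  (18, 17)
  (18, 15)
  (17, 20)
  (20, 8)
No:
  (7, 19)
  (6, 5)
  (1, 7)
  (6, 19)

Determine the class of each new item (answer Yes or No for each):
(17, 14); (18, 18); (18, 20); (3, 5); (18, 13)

The common property of the 'Yes' items is: first ≥ 8. No 'No' item has it.

Yes, Yes, Yes, No, Yes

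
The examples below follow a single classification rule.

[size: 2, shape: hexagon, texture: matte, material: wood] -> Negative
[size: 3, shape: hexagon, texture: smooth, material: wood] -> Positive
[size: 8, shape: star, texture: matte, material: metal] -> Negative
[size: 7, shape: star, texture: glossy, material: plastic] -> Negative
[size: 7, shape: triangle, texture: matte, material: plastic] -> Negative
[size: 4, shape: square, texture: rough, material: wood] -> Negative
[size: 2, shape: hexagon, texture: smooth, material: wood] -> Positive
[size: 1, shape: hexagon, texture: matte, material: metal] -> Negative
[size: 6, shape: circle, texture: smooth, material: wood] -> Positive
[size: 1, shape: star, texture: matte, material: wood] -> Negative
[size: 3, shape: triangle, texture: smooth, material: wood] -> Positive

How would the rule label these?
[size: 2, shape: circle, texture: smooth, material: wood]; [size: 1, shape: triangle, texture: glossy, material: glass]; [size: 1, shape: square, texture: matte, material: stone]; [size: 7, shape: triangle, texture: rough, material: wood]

The simplest hypothesis consistent with all the labels is: texture is smooth.
Positive: [size: 2, shape: circle, texture: smooth, material: wood], since texture is smooth. Negative: [size: 1, shape: triangle, texture: glossy, material: glass], since texture is glossy. Negative: [size: 1, shape: square, texture: matte, material: stone], since texture is matte. Negative: [size: 7, shape: triangle, texture: rough, material: wood], since texture is rough.

Positive, Negative, Negative, Negative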